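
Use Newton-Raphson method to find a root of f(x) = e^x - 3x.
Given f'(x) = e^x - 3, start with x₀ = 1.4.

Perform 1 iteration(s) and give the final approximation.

f(x) = e^x - 3x
f'(x) = e^x - 3
x₀ = 1.4

Newton-Raphson formula: x_{n+1} = x_n - f(x_n)/f'(x_n)

Iteration 1:
  f(1.400000) = -0.144800
  f'(1.400000) = 1.055200
  x_1 = 1.400000 - (-0.144800)/1.055200 = 1.537225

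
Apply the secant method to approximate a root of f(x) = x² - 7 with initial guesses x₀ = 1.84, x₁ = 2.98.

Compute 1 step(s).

f(x) = x² - 7
x₀ = 1.84, x₁ = 2.98

Secant formula: x_{n+1} = x_n - f(x_n)(x_n - x_{n-1})/(f(x_n) - f(x_{n-1}))

Iteration 1:
  f(1.840000) = -3.614400
  f(2.980000) = 1.880400
  x_2 = 2.980000 - 1.880400×(2.980000 - 1.840000)/(1.880400 - (-3.614400))
       = 2.589876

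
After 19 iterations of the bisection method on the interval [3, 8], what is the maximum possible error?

Bisection error bound: |error| ≤ (b-a)/2^n
|error| ≤ (8 - 3)/2^19 = 5/2^19
|error| ≤ 0.0000095367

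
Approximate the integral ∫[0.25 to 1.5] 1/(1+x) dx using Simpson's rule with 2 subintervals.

f(x) = 1/(1+x)
a = 0.25, b = 1.5, n = 2
h = (b - a)/n = 0.625000

Simpson's rule: (h/3)[f(x₀) + 4f(x₁) + 2f(x₂) + ... + f(xₙ)]

x_0 = 0.2500, f(x_0) = 0.800000, coefficient = 1
x_1 = 0.8750, f(x_1) = 0.533333, coefficient = 4
x_2 = 1.5000, f(x_2) = 0.400000, coefficient = 1

I ≈ (0.625000/3) × 3.333333 = 0.694444
Exact value: 0.693147
Error: 0.001297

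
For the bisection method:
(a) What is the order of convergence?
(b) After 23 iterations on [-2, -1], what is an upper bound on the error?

(a) Bisection has linear (order 1) convergence; the error is halved each step.

(b) Error bound = (b-a)/2^n = (-1 - (-2))/2^{23}
    = 1/2^{23}

(a) 1 (linear); (b) error ≤ 1.19e-07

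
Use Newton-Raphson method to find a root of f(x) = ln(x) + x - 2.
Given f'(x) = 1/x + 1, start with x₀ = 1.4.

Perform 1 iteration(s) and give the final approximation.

f(x) = ln(x) + x - 2
f'(x) = 1/x + 1
x₀ = 1.4

Newton-Raphson formula: x_{n+1} = x_n - f(x_n)/f'(x_n)

Iteration 1:
  f(1.400000) = -0.263528
  f'(1.400000) = 1.714286
  x_1 = 1.400000 - (-0.263528)/1.714286 = 1.553725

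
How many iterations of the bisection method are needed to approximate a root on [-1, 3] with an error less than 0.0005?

We need (b-a)/2^n ≤ 0.0005
(3 - (-1))/2^n ≤ 0.0005
4/2^n ≤ 0.0005
2^n ≥ 8000
n ≥ log₂(8000) = 12.97
n ≥ 13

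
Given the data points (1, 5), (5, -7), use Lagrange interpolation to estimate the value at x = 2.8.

Lagrange interpolation formula:
P(x) = Σ yᵢ × Lᵢ(x)
where Lᵢ(x) = Π_{j≠i} (x - xⱼ)/(xᵢ - xⱼ)

L_0(2.8) = (2.8 - 5)/(1 - 5) = 0.550000
L_1(2.8) = (2.8 - 1)/(5 - 1) = 0.450000

P(2.8) = 5×L_0(2.8) + (-7)×L_1(2.8)
P(2.8) = -0.400000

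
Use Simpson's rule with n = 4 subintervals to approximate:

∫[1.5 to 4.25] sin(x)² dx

f(x) = sin(x)²
a = 1.5, b = 4.25, n = 4
h = (b - a)/n = 0.687500

Simpson's rule: (h/3)[f(x₀) + 4f(x₁) + 2f(x₂) + ... + f(xₙ)]

x_0 = 1.5000, f(x_0) = 0.994996, coefficient = 1
x_1 = 2.1875, f(x_1) = 0.665512, coefficient = 4
x_2 = 2.8750, f(x_2) = 0.069404, coefficient = 2
x_3 = 3.5625, f(x_3) = 0.166945, coefficient = 4
x_4 = 4.2500, f(x_4) = 0.801006, coefficient = 1

I ≈ (0.687500/3) × 5.264638 = 1.206479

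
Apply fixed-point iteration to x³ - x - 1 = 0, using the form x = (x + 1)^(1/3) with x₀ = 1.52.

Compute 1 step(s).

Equation: x³ - x - 1 = 0
Fixed-point form: x = (x + 1)^(1/3)
x₀ = 1.52

x_1 = g(1.520000) = 1.360818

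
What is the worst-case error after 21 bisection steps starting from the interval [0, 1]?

Bisection error bound: |error| ≤ (b-a)/2^n
|error| ≤ (1 - 0)/2^21 = 1/2^21
|error| ≤ 0.0000004768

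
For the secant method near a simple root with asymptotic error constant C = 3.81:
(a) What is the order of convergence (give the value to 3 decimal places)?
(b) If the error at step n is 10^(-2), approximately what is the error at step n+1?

(a) Secant method has superlinear convergence with order φ = (1+√5)/2 ≈ 1.618.
    This means |e_{n+1}| ≈ C|e_n|^1.618.

(b) With |e_n| = 10^(-2) and C = 3.81:
    |e_{n+1}| ≈ 3.81 × (10^(-2))^1.618 = 3.81 × 10^(-3.24)

(a) ≈ 1.618 (golden ratio); (b) |e_{n+1}| ≈ 2.212e-03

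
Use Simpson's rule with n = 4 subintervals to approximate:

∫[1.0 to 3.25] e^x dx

f(x) = e^x
a = 1.0, b = 3.25, n = 4
h = (b - a)/n = 0.562500

Simpson's rule: (h/3)[f(x₀) + 4f(x₁) + 2f(x₂) + ... + f(xₙ)]

x_0 = 1.0000, f(x_0) = 2.718282, coefficient = 1
x_1 = 1.5625, f(x_1) = 4.770733, coefficient = 4
x_2 = 2.1250, f(x_2) = 8.372897, coefficient = 2
x_3 = 2.6875, f(x_3) = 14.694893, coefficient = 4
x_4 = 3.2500, f(x_4) = 25.790340, coefficient = 1

I ≈ (0.562500/3) × 123.116920 = 23.084423
Exact value: 23.072058
Error: 0.012364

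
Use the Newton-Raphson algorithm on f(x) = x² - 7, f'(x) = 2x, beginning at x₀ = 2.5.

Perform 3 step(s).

f(x) = x² - 7
f'(x) = 2x
x₀ = 2.5

Newton-Raphson formula: x_{n+1} = x_n - f(x_n)/f'(x_n)

Iteration 1:
  f(2.500000) = -0.750000
  f'(2.500000) = 5.000000
  x_1 = 2.500000 - (-0.750000)/5.000000 = 2.650000
Iteration 2:
  f(2.650000) = 0.022500
  f'(2.650000) = 5.300000
  x_2 = 2.650000 - 0.022500/5.300000 = 2.645755
Iteration 3:
  f(2.645755) = 0.000018
  f'(2.645755) = 5.291509
  x_3 = 2.645755 - 0.000018/5.291509 = 2.645751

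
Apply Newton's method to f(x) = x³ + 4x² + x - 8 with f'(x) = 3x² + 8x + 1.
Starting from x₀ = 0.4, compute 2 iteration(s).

f(x) = x³ + 4x² + x - 8
f'(x) = 3x² + 8x + 1
x₀ = 0.4

Newton-Raphson formula: x_{n+1} = x_n - f(x_n)/f'(x_n)

Iteration 1:
  f(0.400000) = -6.896000
  f'(0.400000) = 4.680000
  x_1 = 0.400000 - (-6.896000)/4.680000 = 1.873504
Iteration 2:
  f(1.873504) = 14.489612
  f'(1.873504) = 26.518089
  x_2 = 1.873504 - 14.489612/26.518089 = 1.327099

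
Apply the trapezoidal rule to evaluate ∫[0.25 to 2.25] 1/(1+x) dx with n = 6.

f(x) = 1/(1+x)
a = 0.25, b = 2.25, n = 6
h = (b - a)/n = 0.333333

Trapezoidal rule: (h/2)[f(x₀) + 2f(x₁) + 2f(x₂) + ... + f(xₙ)]

x_0 = 0.2500, f(x_0) = 0.800000, coefficient = 1
x_1 = 0.5833, f(x_1) = 0.631579, coefficient = 2
x_2 = 0.9167, f(x_2) = 0.521739, coefficient = 2
x_3 = 1.2500, f(x_3) = 0.444444, coefficient = 2
x_4 = 1.5833, f(x_4) = 0.387097, coefficient = 2
x_5 = 1.9167, f(x_5) = 0.342857, coefficient = 2
x_6 = 2.2500, f(x_6) = 0.307692, coefficient = 1

I ≈ (0.333333/2) × 5.763125 = 0.960521
Exact value: 0.955511
Error: 0.005009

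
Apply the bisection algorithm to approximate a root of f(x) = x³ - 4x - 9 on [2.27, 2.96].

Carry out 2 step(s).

f(x) = x³ - 4x - 9
Initial interval: [2.27, 2.96]

Iteration 1:
  c_1 = (2.270000 + 2.960000)/2 = 2.615000
  f(c_1) = f(2.615000) = -1.578042
  f(a) × f(c) ≥ 0, new interval: [2.615000, 2.960000]
Iteration 2:
  c_2 = (2.615000 + 2.960000)/2 = 2.787500
  f(c_2) = f(2.787500) = 1.509311
  f(a) × f(c) < 0, new interval: [2.615000, 2.787500]

After 2 iteration(s), the approximation is c_2 = 2.787500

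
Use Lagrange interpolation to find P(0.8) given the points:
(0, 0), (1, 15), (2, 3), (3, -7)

Lagrange interpolation formula:
P(x) = Σ yᵢ × Lᵢ(x)
where Lᵢ(x) = Π_{j≠i} (x - xⱼ)/(xᵢ - xⱼ)

L_0(0.8) = (0.8 - 1)/(0 - 1) × (0.8 - 2)/(0 - 2) × (0.8 - 3)/(0 - 3) = 0.088000
L_1(0.8) = (0.8 - 0)/(1 - 0) × (0.8 - 2)/(1 - 2) × (0.8 - 3)/(1 - 3) = 1.056000
L_2(0.8) = (0.8 - 0)/(2 - 0) × (0.8 - 1)/(2 - 1) × (0.8 - 3)/(2 - 3) = -0.176000
L_3(0.8) = (0.8 - 0)/(3 - 0) × (0.8 - 1)/(3 - 1) × (0.8 - 2)/(3 - 2) = 0.032000

P(0.8) = 0×L_0(0.8) + 15×L_1(0.8) + 3×L_2(0.8) + (-7)×L_3(0.8)
P(0.8) = 15.088000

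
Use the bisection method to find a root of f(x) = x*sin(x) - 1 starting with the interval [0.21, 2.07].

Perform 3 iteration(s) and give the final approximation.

f(x) = x*sin(x) - 1
Initial interval: [0.21, 2.07]

Iteration 1:
  c_1 = (0.210000 + 2.070000)/2 = 1.140000
  f(c_1) = f(1.140000) = 0.035842
  f(a) × f(c) < 0, new interval: [0.210000, 1.140000]
Iteration 2:
  c_2 = (0.210000 + 1.140000)/2 = 0.675000
  f(c_2) = f(0.675000) = -0.578194
  f(a) × f(c) ≥ 0, new interval: [0.675000, 1.140000]
Iteration 3:
  c_3 = (0.675000 + 1.140000)/2 = 0.907500
  f(c_3) = f(0.907500) = -0.284920
  f(a) × f(c) ≥ 0, new interval: [0.907500, 1.140000]

After 3 iteration(s), the approximation is c_3 = 0.907500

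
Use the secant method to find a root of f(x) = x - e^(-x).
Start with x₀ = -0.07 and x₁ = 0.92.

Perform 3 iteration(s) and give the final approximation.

f(x) = x - e^(-x)
x₀ = -0.07, x₁ = 0.92

Secant formula: x_{n+1} = x_n - f(x_n)(x_n - x_{n-1})/(f(x_n) - f(x_{n-1}))

Iteration 1:
  f(-0.070000) = -1.142508
  f(0.920000) = 0.521481
  x_2 = 0.920000 - 0.521481×(0.920000 - (-0.070000))/(0.521481 - (-1.142508))
       = 0.609742
Iteration 2:
  f(0.920000) = 0.521481
  f(0.609742) = 0.066251
  x_3 = 0.609742 - 0.066251×(0.609742 - 0.920000)/(0.066251 - 0.521481)
       = 0.564589
Iteration 3:
  f(0.609742) = 0.066251
  f(0.564589) = -0.004004
  x_4 = 0.564589 - (-0.004004)×(0.564589 - 0.609742)/(-0.004004 - 0.066251)
       = 0.567163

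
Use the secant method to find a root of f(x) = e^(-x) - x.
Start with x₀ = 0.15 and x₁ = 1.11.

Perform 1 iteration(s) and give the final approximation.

f(x) = e^(-x) - x
x₀ = 0.15, x₁ = 1.11

Secant formula: x_{n+1} = x_n - f(x_n)(x_n - x_{n-1})/(f(x_n) - f(x_{n-1}))

Iteration 1:
  f(0.150000) = 0.710708
  f(1.110000) = -0.780441
  x_2 = 1.110000 - (-0.780441)×(1.110000 - 0.150000)/(-0.780441 - 0.710708)
       = 0.607553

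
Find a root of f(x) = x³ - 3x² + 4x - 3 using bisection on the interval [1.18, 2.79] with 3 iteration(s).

f(x) = x³ - 3x² + 4x - 3
Initial interval: [1.18, 2.79]

Iteration 1:
  c_1 = (1.180000 + 2.790000)/2 = 1.985000
  f(c_1) = f(1.985000) = 0.940672
  f(a) × f(c) < 0, new interval: [1.180000, 1.985000]
Iteration 2:
  c_2 = (1.180000 + 1.985000)/2 = 1.582500
  f(c_2) = f(1.582500) = -0.219854
  f(a) × f(c) ≥ 0, new interval: [1.582500, 1.985000]
Iteration 3:
  c_3 = (1.582500 + 1.985000)/2 = 1.783750
  f(c_3) = f(1.783750) = 0.265179
  f(a) × f(c) < 0, new interval: [1.582500, 1.783750]

After 3 iteration(s), the approximation is c_3 = 1.783750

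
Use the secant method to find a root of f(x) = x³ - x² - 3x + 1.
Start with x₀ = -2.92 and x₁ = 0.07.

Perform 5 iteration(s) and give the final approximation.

f(x) = x³ - x² - 3x + 1
x₀ = -2.92, x₁ = 0.07

Secant formula: x_{n+1} = x_n - f(x_n)(x_n - x_{n-1})/(f(x_n) - f(x_{n-1}))

Iteration 1:
  f(-2.920000) = -23.663488
  f(0.070000) = 0.785443
  x_2 = 0.070000 - 0.785443×(0.070000 - (-2.920000))/(0.785443 - (-23.663488))
       = -0.026056
Iteration 2:
  f(0.070000) = 0.785443
  f(-0.026056) = 1.077472
  x_3 = -0.026056 - 1.077472×(-0.026056 - 0.070000)/(1.077472 - 0.785443)
       = 0.328353
Iteration 3:
  f(-0.026056) = 1.077472
  f(0.328353) = -0.057474
  x_4 = 0.328353 - (-0.057474)×(0.328353 - (-0.026056))/(-0.057474 - 1.077472)
       = 0.310406
Iteration 4:
  f(0.328353) = -0.057474
  f(0.310406) = 0.002339
  x_5 = 0.310406 - 0.002339×(0.310406 - 0.328353)/(0.002339 - (-0.057474))
       = 0.311108
Iteration 5:
  f(0.310406) = 0.002339
  f(0.311108) = 0.000001
  x_6 = 0.311108 - 0.000001×(0.311108 - 0.310406)/(0.000001 - 0.002339)
       = 0.311108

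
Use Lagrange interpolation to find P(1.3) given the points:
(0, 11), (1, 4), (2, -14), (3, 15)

Lagrange interpolation formula:
P(x) = Σ yᵢ × Lᵢ(x)
where Lᵢ(x) = Π_{j≠i} (x - xⱼ)/(xᵢ - xⱼ)

L_0(1.3) = (1.3 - 1)/(0 - 1) × (1.3 - 2)/(0 - 2) × (1.3 - 3)/(0 - 3) = -0.059500
L_1(1.3) = (1.3 - 0)/(1 - 0) × (1.3 - 2)/(1 - 2) × (1.3 - 3)/(1 - 3) = 0.773500
L_2(1.3) = (1.3 - 0)/(2 - 0) × (1.3 - 1)/(2 - 1) × (1.3 - 3)/(2 - 3) = 0.331500
L_3(1.3) = (1.3 - 0)/(3 - 0) × (1.3 - 1)/(3 - 1) × (1.3 - 2)/(3 - 2) = -0.045500

P(1.3) = 11×L_0(1.3) + 4×L_1(1.3) + (-14)×L_2(1.3) + 15×L_3(1.3)
P(1.3) = -2.884000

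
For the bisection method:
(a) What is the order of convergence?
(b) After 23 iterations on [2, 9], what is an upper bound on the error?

(a) Bisection has linear (order 1) convergence; the error is halved each step.

(b) Error bound = (b-a)/2^n = (9 - 2)/2^{23}
    = 7/2^{23}

(a) 1 (linear); (b) error ≤ 8.34e-07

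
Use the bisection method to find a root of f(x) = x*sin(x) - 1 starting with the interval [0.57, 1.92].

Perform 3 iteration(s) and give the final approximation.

f(x) = x*sin(x) - 1
Initial interval: [0.57, 1.92]

Iteration 1:
  c_1 = (0.570000 + 1.920000)/2 = 1.245000
  f(c_1) = f(1.245000) = 0.179508
  f(a) × f(c) < 0, new interval: [0.570000, 1.245000]
Iteration 2:
  c_2 = (0.570000 + 1.245000)/2 = 0.907500
  f(c_2) = f(0.907500) = -0.284920
  f(a) × f(c) ≥ 0, new interval: [0.907500, 1.245000]
Iteration 3:
  c_3 = (0.907500 + 1.245000)/2 = 1.076250
  f(c_3) = f(1.076250) = -0.052702
  f(a) × f(c) ≥ 0, new interval: [1.076250, 1.245000]

After 3 iteration(s), the approximation is c_3 = 1.076250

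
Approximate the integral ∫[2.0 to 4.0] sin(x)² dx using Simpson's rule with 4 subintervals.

f(x) = sin(x)²
a = 2.0, b = 4.0, n = 4
h = (b - a)/n = 0.500000

Simpson's rule: (h/3)[f(x₀) + 4f(x₁) + 2f(x₂) + ... + f(xₙ)]

x_0 = 2.0000, f(x_0) = 0.826822, coefficient = 1
x_1 = 2.5000, f(x_1) = 0.358169, coefficient = 4
x_2 = 3.0000, f(x_2) = 0.019915, coefficient = 2
x_3 = 3.5000, f(x_3) = 0.123049, coefficient = 4
x_4 = 4.0000, f(x_4) = 0.572750, coefficient = 1

I ≈ (0.500000/3) × 3.364273 = 0.560712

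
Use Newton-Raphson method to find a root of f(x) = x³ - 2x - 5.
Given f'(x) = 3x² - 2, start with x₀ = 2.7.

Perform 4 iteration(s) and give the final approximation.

f(x) = x³ - 2x - 5
f'(x) = 3x² - 2
x₀ = 2.7

Newton-Raphson formula: x_{n+1} = x_n - f(x_n)/f'(x_n)

Iteration 1:
  f(2.700000) = 9.283000
  f'(2.700000) = 19.870000
  x_1 = 2.700000 - 9.283000/19.870000 = 2.232813
Iteration 2:
  f(2.232813) = 1.665964
  f'(2.232813) = 12.956366
  x_2 = 2.232813 - 1.665964/12.956366 = 2.104231
Iteration 3:
  f(2.104231) = 0.108623
  f'(2.104231) = 11.283360
  x_3 = 2.104231 - 0.108623/11.283360 = 2.094604
Iteration 4:
  f(2.094604) = 0.000584
  f'(2.094604) = 11.162095
  x_4 = 2.094604 - 0.000584/11.162095 = 2.094551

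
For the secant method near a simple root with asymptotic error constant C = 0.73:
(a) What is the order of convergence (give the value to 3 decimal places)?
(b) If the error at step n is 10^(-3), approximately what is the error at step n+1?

(a) Secant method has superlinear convergence with order φ = (1+√5)/2 ≈ 1.618.
    This means |e_{n+1}| ≈ C|e_n|^1.618.

(b) With |e_n| = 10^(-3) and C = 0.73:
    |e_{n+1}| ≈ 0.73 × (10^(-3))^1.618 = 0.73 × 10^(-4.85)

(a) ≈ 1.618 (golden ratio); (b) |e_{n+1}| ≈ 1.021e-05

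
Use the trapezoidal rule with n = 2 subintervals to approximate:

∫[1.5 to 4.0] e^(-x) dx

f(x) = e^(-x)
a = 1.5, b = 4.0, n = 2
h = (b - a)/n = 1.250000

Trapezoidal rule: (h/2)[f(x₀) + 2f(x₁) + 2f(x₂) + ... + f(xₙ)]

x_0 = 1.5000, f(x_0) = 0.223130, coefficient = 1
x_1 = 2.7500, f(x_1) = 0.063928, coefficient = 2
x_2 = 4.0000, f(x_2) = 0.018316, coefficient = 1

I ≈ (1.250000/2) × 0.369302 = 0.230813
Exact value: 0.204815
Error: 0.025999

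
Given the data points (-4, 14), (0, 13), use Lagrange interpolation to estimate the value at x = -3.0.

Lagrange interpolation formula:
P(x) = Σ yᵢ × Lᵢ(x)
where Lᵢ(x) = Π_{j≠i} (x - xⱼ)/(xᵢ - xⱼ)

L_0(-3.0) = (-3.0 - 0)/(-4 - 0) = 0.750000
L_1(-3.0) = (-3.0 - (-4))/(0 - (-4)) = 0.250000

P(-3.0) = 14×L_0(-3.0) + 13×L_1(-3.0)
P(-3.0) = 13.750000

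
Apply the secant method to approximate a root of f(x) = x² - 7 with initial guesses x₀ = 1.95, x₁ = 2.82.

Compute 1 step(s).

f(x) = x² - 7
x₀ = 1.95, x₁ = 2.82

Secant formula: x_{n+1} = x_n - f(x_n)(x_n - x_{n-1})/(f(x_n) - f(x_{n-1}))

Iteration 1:
  f(1.950000) = -3.197500
  f(2.820000) = 0.952400
  x_2 = 2.820000 - 0.952400×(2.820000 - 1.950000)/(0.952400 - (-3.197500))
       = 2.620335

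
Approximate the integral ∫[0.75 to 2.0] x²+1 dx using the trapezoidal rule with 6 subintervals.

f(x) = x²+1
a = 0.75, b = 2.0, n = 6
h = (b - a)/n = 0.208333

Trapezoidal rule: (h/2)[f(x₀) + 2f(x₁) + 2f(x₂) + ... + f(xₙ)]

x_0 = 0.7500, f(x_0) = 1.562500, coefficient = 1
x_1 = 0.9583, f(x_1) = 1.918403, coefficient = 2
x_2 = 1.1667, f(x_2) = 2.361111, coefficient = 2
x_3 = 1.3750, f(x_3) = 2.890625, coefficient = 2
x_4 = 1.5833, f(x_4) = 3.506944, coefficient = 2
x_5 = 1.7917, f(x_5) = 4.210069, coefficient = 2
x_6 = 2.0000, f(x_6) = 5.000000, coefficient = 1

I ≈ (0.208333/2) × 36.336806 = 3.785084
Exact value: 3.776042
Error: 0.009042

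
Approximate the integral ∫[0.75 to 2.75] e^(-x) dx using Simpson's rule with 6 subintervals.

f(x) = e^(-x)
a = 0.75, b = 2.75, n = 6
h = (b - a)/n = 0.333333

Simpson's rule: (h/3)[f(x₀) + 4f(x₁) + 2f(x₂) + ... + f(xₙ)]

x_0 = 0.7500, f(x_0) = 0.472367, coefficient = 1
x_1 = 1.0833, f(x_1) = 0.338465, coefficient = 4
x_2 = 1.4167, f(x_2) = 0.242521, coefficient = 2
x_3 = 1.7500, f(x_3) = 0.173774, coefficient = 4
x_4 = 2.0833, f(x_4) = 0.124514, coefficient = 2
x_5 = 2.4167, f(x_5) = 0.089219, coefficient = 4
x_6 = 2.7500, f(x_6) = 0.063928, coefficient = 1

I ≈ (0.333333/3) × 3.676197 = 0.408466
Exact value: 0.408439
Error: 0.000028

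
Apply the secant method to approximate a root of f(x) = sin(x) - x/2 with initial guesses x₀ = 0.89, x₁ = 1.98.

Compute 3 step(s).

f(x) = sin(x) - x/2
x₀ = 0.89, x₁ = 1.98

Secant formula: x_{n+1} = x_n - f(x_n)(x_n - x_{n-1})/(f(x_n) - f(x_{n-1}))

Iteration 1:
  f(0.890000) = 0.332072
  f(1.980000) = -0.072562
  x_2 = 1.980000 - (-0.072562)×(1.980000 - 0.890000)/(-0.072562 - 0.332072)
       = 1.784533
Iteration 2:
  f(1.980000) = -0.072562
  f(1.784533) = 0.084979
  x_3 = 1.784533 - 0.084979×(1.784533 - 1.980000)/(0.084979 - (-0.072562))
       = 1.889969
Iteration 3:
  f(1.784533) = 0.084979
  f(1.889969) = 0.004511
  x_4 = 1.889969 - 0.004511×(1.889969 - 1.784533)/(0.004511 - 0.084979)
       = 1.895879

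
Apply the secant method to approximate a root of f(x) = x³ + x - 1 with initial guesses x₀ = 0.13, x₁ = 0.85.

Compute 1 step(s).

f(x) = x³ + x - 1
x₀ = 0.13, x₁ = 0.85

Secant formula: x_{n+1} = x_n - f(x_n)(x_n - x_{n-1})/(f(x_n) - f(x_{n-1}))

Iteration 1:
  f(0.130000) = -0.867803
  f(0.850000) = 0.464125
  x_2 = 0.850000 - 0.464125×(0.850000 - 0.130000)/(0.464125 - (-0.867803))
       = 0.599108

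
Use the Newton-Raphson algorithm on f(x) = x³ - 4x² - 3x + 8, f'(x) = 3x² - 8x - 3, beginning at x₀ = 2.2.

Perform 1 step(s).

f(x) = x³ - 4x² - 3x + 8
f'(x) = 3x² - 8x - 3
x₀ = 2.2

Newton-Raphson formula: x_{n+1} = x_n - f(x_n)/f'(x_n)

Iteration 1:
  f(2.200000) = -7.312000
  f'(2.200000) = -6.080000
  x_1 = 2.200000 - (-7.312000)/(-6.080000) = 0.997368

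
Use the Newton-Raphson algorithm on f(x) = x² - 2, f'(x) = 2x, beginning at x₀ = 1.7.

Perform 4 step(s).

f(x) = x² - 2
f'(x) = 2x
x₀ = 1.7

Newton-Raphson formula: x_{n+1} = x_n - f(x_n)/f'(x_n)

Iteration 1:
  f(1.700000) = 0.890000
  f'(1.700000) = 3.400000
  x_1 = 1.700000 - 0.890000/3.400000 = 1.438235
Iteration 2:
  f(1.438235) = 0.068521
  f'(1.438235) = 2.876471
  x_2 = 1.438235 - 0.068521/2.876471 = 1.414414
Iteration 3:
  f(1.414414) = 0.000567
  f'(1.414414) = 2.828828
  x_3 = 1.414414 - 0.000567/2.828828 = 1.414214
Iteration 4:
  f(1.414214) = 0.000000
  f'(1.414214) = 2.828427
  x_4 = 1.414214 - 0.000000/2.828427 = 1.414214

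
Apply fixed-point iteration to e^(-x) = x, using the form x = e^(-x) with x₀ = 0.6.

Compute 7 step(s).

Equation: e^(-x) = x
Fixed-point form: x = e^(-x)
x₀ = 0.6

x_1 = g(0.600000) = 0.548812
x_2 = g(0.548812) = 0.577636
x_3 = g(0.577636) = 0.561224
x_4 = g(0.561224) = 0.570511
x_5 = g(0.570511) = 0.565237
x_6 = g(0.565237) = 0.568226
x_7 = g(0.568226) = 0.566530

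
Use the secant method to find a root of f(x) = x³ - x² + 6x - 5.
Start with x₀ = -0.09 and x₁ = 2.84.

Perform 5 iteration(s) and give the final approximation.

f(x) = x³ - x² + 6x - 5
x₀ = -0.09, x₁ = 2.84

Secant formula: x_{n+1} = x_n - f(x_n)(x_n - x_{n-1})/(f(x_n) - f(x_{n-1}))

Iteration 1:
  f(-0.090000) = -5.548829
  f(2.840000) = 26.880704
  x_2 = 2.840000 - 26.880704×(2.840000 - (-0.090000))/(26.880704 - (-5.548829))
       = 0.411335
Iteration 2:
  f(2.840000) = 26.880704
  f(0.411335) = -2.631588
  x_3 = 0.411335 - (-2.631588)×(0.411335 - 2.840000)/(-2.631588 - 26.880704)
       = 0.627897
Iteration 3:
  f(0.411335) = -2.631588
  f(0.627897) = -1.379319
  x_4 = 0.627897 - (-1.379319)×(0.627897 - 0.411335)/(-1.379319 - (-2.631588))
       = 0.866431
Iteration 4:
  f(0.627897) = -1.379319
  f(0.866431) = 0.098315
  x_5 = 0.866431 - 0.098315×(0.866431 - 0.627897)/(0.098315 - (-1.379319))
       = 0.850560
Iteration 5:
  f(0.866431) = 0.098315
  f(0.850560) = -0.004753
  x_6 = 0.850560 - (-0.004753)×(0.850560 - 0.866431)/(-0.004753 - 0.098315)
       = 0.851292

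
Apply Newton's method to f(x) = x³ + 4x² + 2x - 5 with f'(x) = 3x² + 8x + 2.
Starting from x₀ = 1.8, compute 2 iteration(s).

f(x) = x³ + 4x² + 2x - 5
f'(x) = 3x² + 8x + 2
x₀ = 1.8

Newton-Raphson formula: x_{n+1} = x_n - f(x_n)/f'(x_n)

Iteration 1:
  f(1.800000) = 17.392000
  f'(1.800000) = 26.120000
  x_1 = 1.800000 - 17.392000/26.120000 = 1.134150
Iteration 2:
  f(1.134150) = 3.872339
  f'(1.134150) = 14.932090
  x_2 = 1.134150 - 3.872339/14.932090 = 0.874820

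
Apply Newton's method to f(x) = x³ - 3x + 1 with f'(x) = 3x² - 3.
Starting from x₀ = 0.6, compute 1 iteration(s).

f(x) = x³ - 3x + 1
f'(x) = 3x² - 3
x₀ = 0.6

Newton-Raphson formula: x_{n+1} = x_n - f(x_n)/f'(x_n)

Iteration 1:
  f(0.600000) = -0.584000
  f'(0.600000) = -1.920000
  x_1 = 0.600000 - (-0.584000)/(-1.920000) = 0.295833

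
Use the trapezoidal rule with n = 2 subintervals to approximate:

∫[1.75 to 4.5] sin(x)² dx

f(x) = sin(x)²
a = 1.75, b = 4.5, n = 2
h = (b - a)/n = 1.375000

Trapezoidal rule: (h/2)[f(x₀) + 2f(x₁) + 2f(x₂) + ... + f(xₙ)]

x_0 = 1.7500, f(x_0) = 0.968228, coefficient = 1
x_1 = 3.1250, f(x_1) = 0.000275, coefficient = 2
x_2 = 4.5000, f(x_2) = 0.955565, coefficient = 1

I ≈ (1.375000/2) × 1.924344 = 1.322987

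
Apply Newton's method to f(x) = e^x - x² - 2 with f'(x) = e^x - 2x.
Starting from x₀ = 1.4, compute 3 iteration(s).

f(x) = e^x - x² - 2
f'(x) = e^x - 2x
x₀ = 1.4

Newton-Raphson formula: x_{n+1} = x_n - f(x_n)/f'(x_n)

Iteration 1:
  f(1.400000) = 0.095200
  f'(1.400000) = 1.255200
  x_1 = 1.400000 - 0.095200/1.255200 = 1.324156
Iteration 2:
  f(1.324156) = 0.005622
  f'(1.324156) = 1.110699
  x_2 = 1.324156 - 0.005622/1.110699 = 1.319094
Iteration 3:
  f(1.319094) = 0.000022
  f'(1.319094) = 1.101843
  x_3 = 1.319094 - 0.000022/1.101843 = 1.319074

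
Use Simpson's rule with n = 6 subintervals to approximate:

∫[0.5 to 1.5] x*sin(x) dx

f(x) = x*sin(x)
a = 0.5, b = 1.5, n = 6
h = (b - a)/n = 0.166667

Simpson's rule: (h/3)[f(x₀) + 4f(x₁) + 2f(x₂) + ... + f(xₙ)]

x_0 = 0.5000, f(x_0) = 0.239713, coefficient = 1
x_1 = 0.6667, f(x_1) = 0.412247, coefficient = 4
x_2 = 0.8333, f(x_2) = 0.616814, coefficient = 2
x_3 = 1.0000, f(x_3) = 0.841471, coefficient = 4
x_4 = 1.1667, f(x_4) = 1.072686, coefficient = 2
x_5 = 1.3333, f(x_5) = 1.295917, coefficient = 4
x_6 = 1.5000, f(x_6) = 1.496242, coefficient = 1

I ≈ (0.166667/3) × 15.313494 = 0.850750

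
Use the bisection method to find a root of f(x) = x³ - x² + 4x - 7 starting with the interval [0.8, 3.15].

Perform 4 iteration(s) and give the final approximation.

f(x) = x³ - x² + 4x - 7
Initial interval: [0.8, 3.15]

Iteration 1:
  c_1 = (0.800000 + 3.150000)/2 = 1.975000
  f(c_1) = f(1.975000) = 4.703109
  f(a) × f(c) < 0, new interval: [0.800000, 1.975000]
Iteration 2:
  c_2 = (0.800000 + 1.975000)/2 = 1.387500
  f(c_2) = f(1.387500) = -0.704002
  f(a) × f(c) ≥ 0, new interval: [1.387500, 1.975000]
Iteration 3:
  c_3 = (1.387500 + 1.975000)/2 = 1.681250
  f(c_3) = f(1.681250) = 1.650622
  f(a) × f(c) < 0, new interval: [1.387500, 1.681250]
Iteration 4:
  c_4 = (1.387500 + 1.681250)/2 = 1.534375
  f(c_4) = f(1.534375) = 0.395583
  f(a) × f(c) < 0, new interval: [1.387500, 1.534375]

After 4 iteration(s), the approximation is c_4 = 1.534375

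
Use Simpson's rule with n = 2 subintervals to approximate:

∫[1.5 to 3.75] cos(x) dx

f(x) = cos(x)
a = 1.5, b = 3.75, n = 2
h = (b - a)/n = 1.125000

Simpson's rule: (h/3)[f(x₀) + 4f(x₁) + 2f(x₂) + ... + f(xₙ)]

x_0 = 1.5000, f(x_0) = 0.070737, coefficient = 1
x_1 = 2.6250, f(x_1) = -0.869507, coefficient = 4
x_2 = 3.7500, f(x_2) = -0.820559, coefficient = 1

I ≈ (1.125000/3) × -4.227851 = -1.585444
Exact value: -1.569056
Error: 0.016388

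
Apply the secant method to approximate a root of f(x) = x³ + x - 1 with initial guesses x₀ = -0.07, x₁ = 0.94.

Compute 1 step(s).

f(x) = x³ + x - 1
x₀ = -0.07, x₁ = 0.94

Secant formula: x_{n+1} = x_n - f(x_n)(x_n - x_{n-1})/(f(x_n) - f(x_{n-1}))

Iteration 1:
  f(-0.070000) = -1.070343
  f(0.940000) = 0.770584
  x_2 = 0.940000 - 0.770584×(0.940000 - (-0.070000))/(0.770584 - (-1.070343))
       = 0.517229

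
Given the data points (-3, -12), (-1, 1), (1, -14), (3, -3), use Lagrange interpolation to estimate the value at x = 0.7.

Lagrange interpolation formula:
P(x) = Σ yᵢ × Lᵢ(x)
where Lᵢ(x) = Π_{j≠i} (x - xⱼ)/(xᵢ - xⱼ)

L_0(0.7) = (0.7 - (-1))/(-3 - (-1)) × (0.7 - 1)/(-3 - 1) × (0.7 - 3)/(-3 - 3) = -0.024437
L_1(0.7) = (0.7 - (-3))/(-1 - (-3)) × (0.7 - 1)/(-1 - 1) × (0.7 - 3)/(-1 - 3) = 0.159563
L_2(0.7) = (0.7 - (-3))/(1 - (-3)) × (0.7 - (-1))/(1 - (-1)) × (0.7 - 3)/(1 - 3) = 0.904187
L_3(0.7) = (0.7 - (-3))/(3 - (-3)) × (0.7 - (-1))/(3 - (-1)) × (0.7 - 1)/(3 - 1) = -0.039313

P(0.7) = (-12)×L_0(0.7) + 1×L_1(0.7) + (-14)×L_2(0.7) + (-3)×L_3(0.7)
P(0.7) = -12.087875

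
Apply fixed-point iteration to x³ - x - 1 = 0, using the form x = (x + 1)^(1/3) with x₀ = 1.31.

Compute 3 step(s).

Equation: x³ - x - 1 = 0
Fixed-point form: x = (x + 1)^(1/3)
x₀ = 1.31

x_1 = g(1.310000) = 1.321916
x_2 = g(1.321916) = 1.324186
x_3 = g(1.324186) = 1.324617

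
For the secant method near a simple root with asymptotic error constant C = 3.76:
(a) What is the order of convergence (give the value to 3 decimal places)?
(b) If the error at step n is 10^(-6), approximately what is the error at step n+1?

(a) Secant method has superlinear convergence with order φ = (1+√5)/2 ≈ 1.618.
    This means |e_{n+1}| ≈ C|e_n|^1.618.

(b) With |e_n| = 10^(-6) and C = 3.76:
    |e_{n+1}| ≈ 3.76 × (10^(-6))^1.618 = 3.76 × 10^(-9.71)

(a) ≈ 1.618 (golden ratio); (b) |e_{n+1}| ≈ 7.362e-10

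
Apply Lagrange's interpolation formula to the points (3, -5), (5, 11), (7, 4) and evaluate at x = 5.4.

Lagrange interpolation formula:
P(x) = Σ yᵢ × Lᵢ(x)
where Lᵢ(x) = Π_{j≠i} (x - xⱼ)/(xᵢ - xⱼ)

L_0(5.4) = (5.4 - 5)/(3 - 5) × (5.4 - 7)/(3 - 7) = -0.080000
L_1(5.4) = (5.4 - 3)/(5 - 3) × (5.4 - 7)/(5 - 7) = 0.960000
L_2(5.4) = (5.4 - 3)/(7 - 3) × (5.4 - 5)/(7 - 5) = 0.120000

P(5.4) = (-5)×L_0(5.4) + 11×L_1(5.4) + 4×L_2(5.4)
P(5.4) = 11.440000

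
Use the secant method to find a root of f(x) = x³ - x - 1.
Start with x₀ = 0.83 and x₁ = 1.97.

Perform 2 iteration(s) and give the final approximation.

f(x) = x³ - x - 1
x₀ = 0.83, x₁ = 1.97

Secant formula: x_{n+1} = x_n - f(x_n)(x_n - x_{n-1})/(f(x_n) - f(x_{n-1}))

Iteration 1:
  f(0.830000) = -1.258213
  f(1.970000) = 4.675373
  x_2 = 1.970000 - 4.675373×(1.970000 - 0.830000)/(4.675373 - (-1.258213))
       = 1.071736
Iteration 2:
  f(1.970000) = 4.675373
  f(1.071736) = -0.840720
  x_3 = 1.071736 - (-0.840720)×(1.071736 - 1.970000)/(-0.840720 - 4.675373)
       = 1.208643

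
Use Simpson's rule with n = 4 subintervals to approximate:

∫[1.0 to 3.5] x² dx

f(x) = x²
a = 1.0, b = 3.5, n = 4
h = (b - a)/n = 0.625000

Simpson's rule: (h/3)[f(x₀) + 4f(x₁) + 2f(x₂) + ... + f(xₙ)]

x_0 = 1.0000, f(x_0) = 1.000000, coefficient = 1
x_1 = 1.6250, f(x_1) = 2.640625, coefficient = 4
x_2 = 2.2500, f(x_2) = 5.062500, coefficient = 2
x_3 = 2.8750, f(x_3) = 8.265625, coefficient = 4
x_4 = 3.5000, f(x_4) = 12.250000, coefficient = 1

I ≈ (0.625000/3) × 67.000000 = 13.958333
Exact value: 13.958333
Error: 0.000000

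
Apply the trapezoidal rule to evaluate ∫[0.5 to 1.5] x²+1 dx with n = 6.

f(x) = x²+1
a = 0.5, b = 1.5, n = 6
h = (b - a)/n = 0.166667

Trapezoidal rule: (h/2)[f(x₀) + 2f(x₁) + 2f(x₂) + ... + f(xₙ)]

x_0 = 0.5000, f(x_0) = 1.250000, coefficient = 1
x_1 = 0.6667, f(x_1) = 1.444444, coefficient = 2
x_2 = 0.8333, f(x_2) = 1.694444, coefficient = 2
x_3 = 1.0000, f(x_3) = 2.000000, coefficient = 2
x_4 = 1.1667, f(x_4) = 2.361111, coefficient = 2
x_5 = 1.3333, f(x_5) = 2.777778, coefficient = 2
x_6 = 1.5000, f(x_6) = 3.250000, coefficient = 1

I ≈ (0.166667/2) × 25.055556 = 2.087963
Exact value: 2.083333
Error: 0.004630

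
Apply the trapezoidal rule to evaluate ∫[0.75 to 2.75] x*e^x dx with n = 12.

f(x) = x*e^x
a = 0.75, b = 2.75, n = 12
h = (b - a)/n = 0.166667

Trapezoidal rule: (h/2)[f(x₀) + 2f(x₁) + 2f(x₂) + ... + f(xₙ)]

x_0 = 0.7500, f(x_0) = 1.587750, coefficient = 1
x_1 = 0.9167, f(x_1) = 2.292528, coefficient = 2
x_2 = 1.0833, f(x_2) = 3.200721, coefficient = 2
x_3 = 1.2500, f(x_3) = 4.362929, coefficient = 2
x_4 = 1.4167, f(x_4) = 5.841417, coefficient = 2
x_5 = 1.5833, f(x_5) = 7.712679, coefficient = 2
x_6 = 1.7500, f(x_6) = 10.070555, coefficient = 2
x_7 = 1.9167, f(x_7) = 13.029998, coefficient = 2
x_8 = 2.0833, f(x_8) = 16.731656, coefficient = 2
x_9 = 2.2500, f(x_9) = 21.347406, coefficient = 2
x_10 = 2.4167, f(x_10) = 27.087053, coefficient = 2
x_11 = 2.5833, f(x_11) = 34.206439, coefficient = 2
x_12 = 2.7500, f(x_12) = 43.017238, coefficient = 1

I ≈ (0.166667/2) × 336.371747 = 28.030979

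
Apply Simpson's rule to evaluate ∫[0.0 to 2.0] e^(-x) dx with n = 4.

f(x) = e^(-x)
a = 0.0, b = 2.0, n = 4
h = (b - a)/n = 0.500000

Simpson's rule: (h/3)[f(x₀) + 4f(x₁) + 2f(x₂) + ... + f(xₙ)]

x_0 = 0.0000, f(x_0) = 1.000000, coefficient = 1
x_1 = 0.5000, f(x_1) = 0.606531, coefficient = 4
x_2 = 1.0000, f(x_2) = 0.367879, coefficient = 2
x_3 = 1.5000, f(x_3) = 0.223130, coefficient = 4
x_4 = 2.0000, f(x_4) = 0.135335, coefficient = 1

I ≈ (0.500000/3) × 5.189737 = 0.864956
Exact value: 0.864665
Error: 0.000292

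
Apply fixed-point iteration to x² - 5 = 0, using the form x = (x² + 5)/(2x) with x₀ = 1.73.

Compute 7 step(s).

Equation: x² - 5 = 0
Fixed-point form: x = (x² + 5)/(2x)
x₀ = 1.73

x_1 = g(1.730000) = 2.310087
x_2 = g(2.310087) = 2.237254
x_3 = g(2.237254) = 2.236068
x_4 = g(2.236068) = 2.236068
x_5 = g(2.236068) = 2.236068
x_6 = g(2.236068) = 2.236068
x_7 = g(2.236068) = 2.236068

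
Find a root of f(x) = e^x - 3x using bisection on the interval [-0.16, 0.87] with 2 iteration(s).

f(x) = e^x - 3x
Initial interval: [-0.16, 0.87]

Iteration 1:
  c_1 = (-0.160000 + 0.870000)/2 = 0.355000
  f(c_1) = f(0.355000) = 0.361181
  f(a) × f(c) ≥ 0, new interval: [0.355000, 0.870000]
Iteration 2:
  c_2 = (0.355000 + 0.870000)/2 = 0.612500
  f(c_2) = f(0.612500) = 0.007538
  f(a) × f(c) ≥ 0, new interval: [0.612500, 0.870000]

After 2 iteration(s), the approximation is c_2 = 0.612500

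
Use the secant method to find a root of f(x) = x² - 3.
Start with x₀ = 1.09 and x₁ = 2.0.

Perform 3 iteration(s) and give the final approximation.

f(x) = x² - 3
x₀ = 1.09, x₁ = 2.0

Secant formula: x_{n+1} = x_n - f(x_n)(x_n - x_{n-1})/(f(x_n) - f(x_{n-1}))

Iteration 1:
  f(1.090000) = -1.811900
  f(2.000000) = 1.000000
  x_2 = 2.000000 - 1.000000×(2.000000 - 1.090000)/(1.000000 - (-1.811900))
       = 1.676375
Iteration 2:
  f(2.000000) = 1.000000
  f(1.676375) = -0.189766
  x_3 = 1.676375 - (-0.189766)×(1.676375 - 2.000000)/(-0.189766 - 1.000000)
       = 1.727993
Iteration 3:
  f(1.676375) = -0.189766
  f(1.727993) = -0.014040
  x_4 = 1.727993 - (-0.014040)×(1.727993 - 1.676375)/(-0.014040 - (-0.189766))
       = 1.732117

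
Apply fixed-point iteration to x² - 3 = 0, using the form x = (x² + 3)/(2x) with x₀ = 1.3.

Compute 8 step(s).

Equation: x² - 3 = 0
Fixed-point form: x = (x² + 3)/(2x)
x₀ = 1.3

x_1 = g(1.300000) = 1.803846
x_2 = g(1.803846) = 1.733480
x_3 = g(1.733480) = 1.732051
x_4 = g(1.732051) = 1.732051
x_5 = g(1.732051) = 1.732051
x_6 = g(1.732051) = 1.732051
x_7 = g(1.732051) = 1.732051
x_8 = g(1.732051) = 1.732051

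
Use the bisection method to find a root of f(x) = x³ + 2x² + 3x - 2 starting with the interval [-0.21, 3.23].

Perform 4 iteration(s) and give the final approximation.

f(x) = x³ + 2x² + 3x - 2
Initial interval: [-0.21, 3.23]

Iteration 1:
  c_1 = (-0.210000 + 3.230000)/2 = 1.510000
  f(c_1) = f(1.510000) = 10.533151
  f(a) × f(c) < 0, new interval: [-0.210000, 1.510000]
Iteration 2:
  c_2 = (-0.210000 + 1.510000)/2 = 0.650000
  f(c_2) = f(0.650000) = 1.069625
  f(a) × f(c) < 0, new interval: [-0.210000, 0.650000]
Iteration 3:
  c_3 = (-0.210000 + 0.650000)/2 = 0.220000
  f(c_3) = f(0.220000) = -1.232552
  f(a) × f(c) ≥ 0, new interval: [0.220000, 0.650000]
Iteration 4:
  c_4 = (0.220000 + 0.650000)/2 = 0.435000
  f(c_4) = f(0.435000) = -0.234237
  f(a) × f(c) ≥ 0, new interval: [0.435000, 0.650000]

After 4 iteration(s), the approximation is c_4 = 0.435000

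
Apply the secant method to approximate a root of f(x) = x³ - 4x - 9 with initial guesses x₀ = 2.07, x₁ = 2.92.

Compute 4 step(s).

f(x) = x³ - 4x - 9
x₀ = 2.07, x₁ = 2.92

Secant formula: x_{n+1} = x_n - f(x_n)(x_n - x_{n-1})/(f(x_n) - f(x_{n-1}))

Iteration 1:
  f(2.070000) = -8.410257
  f(2.920000) = 4.217088
  x_2 = 2.920000 - 4.217088×(2.920000 - 2.070000)/(4.217088 - (-8.410257))
       = 2.636130
Iteration 2:
  f(2.920000) = 4.217088
  f(2.636130) = -1.225575
  x_3 = 2.636130 - (-1.225575)×(2.636130 - 2.920000)/(-1.225575 - 4.217088)
       = 2.700052
Iteration 3:
  f(2.636130) = -1.225575
  f(2.700052) = -0.116077
  x_4 = 2.700052 - (-0.116077)×(2.700052 - 2.636130)/(-0.116077 - (-1.225575))
       = 2.706739
Iteration 4:
  f(2.700052) = -0.116077
  f(2.706739) = 0.003798
  x_5 = 2.706739 - 0.003798×(2.706739 - 2.700052)/(0.003798 - (-0.116077))
       = 2.706527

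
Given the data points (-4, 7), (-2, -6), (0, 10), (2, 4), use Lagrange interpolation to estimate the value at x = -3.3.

Lagrange interpolation formula:
P(x) = Σ yᵢ × Lᵢ(x)
where Lᵢ(x) = Π_{j≠i} (x - xⱼ)/(xᵢ - xⱼ)

L_0(-3.3) = (-3.3 - (-2))/(-4 - (-2)) × (-3.3 - 0)/(-4 - 0) × (-3.3 - 2)/(-4 - 2) = 0.473687
L_1(-3.3) = (-3.3 - (-4))/(-2 - (-4)) × (-3.3 - 0)/(-2 - 0) × (-3.3 - 2)/(-2 - 2) = 0.765188
L_2(-3.3) = (-3.3 - (-4))/(0 - (-4)) × (-3.3 - (-2))/(0 - (-2)) × (-3.3 - 2)/(0 - 2) = -0.301438
L_3(-3.3) = (-3.3 - (-4))/(2 - (-4)) × (-3.3 - (-2))/(2 - (-2)) × (-3.3 - 0)/(2 - 0) = 0.062562

P(-3.3) = 7×L_0(-3.3) + (-6)×L_1(-3.3) + 10×L_2(-3.3) + 4×L_3(-3.3)
P(-3.3) = -4.039438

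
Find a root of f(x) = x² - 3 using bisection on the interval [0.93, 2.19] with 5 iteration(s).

f(x) = x² - 3
Initial interval: [0.93, 2.19]

Iteration 1:
  c_1 = (0.930000 + 2.190000)/2 = 1.560000
  f(c_1) = f(1.560000) = -0.566400
  f(a) × f(c) ≥ 0, new interval: [1.560000, 2.190000]
Iteration 2:
  c_2 = (1.560000 + 2.190000)/2 = 1.875000
  f(c_2) = f(1.875000) = 0.515625
  f(a) × f(c) < 0, new interval: [1.560000, 1.875000]
Iteration 3:
  c_3 = (1.560000 + 1.875000)/2 = 1.717500
  f(c_3) = f(1.717500) = -0.050194
  f(a) × f(c) ≥ 0, new interval: [1.717500, 1.875000]
Iteration 4:
  c_4 = (1.717500 + 1.875000)/2 = 1.796250
  f(c_4) = f(1.796250) = 0.226514
  f(a) × f(c) < 0, new interval: [1.717500, 1.796250]
Iteration 5:
  c_5 = (1.717500 + 1.796250)/2 = 1.756875
  f(c_5) = f(1.756875) = 0.086610
  f(a) × f(c) < 0, new interval: [1.717500, 1.756875]

After 5 iteration(s), the approximation is c_5 = 1.756875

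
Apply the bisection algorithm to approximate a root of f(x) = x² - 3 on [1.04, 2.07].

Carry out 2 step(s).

f(x) = x² - 3
Initial interval: [1.04, 2.07]

Iteration 1:
  c_1 = (1.040000 + 2.070000)/2 = 1.555000
  f(c_1) = f(1.555000) = -0.581975
  f(a) × f(c) ≥ 0, new interval: [1.555000, 2.070000]
Iteration 2:
  c_2 = (1.555000 + 2.070000)/2 = 1.812500
  f(c_2) = f(1.812500) = 0.285156
  f(a) × f(c) < 0, new interval: [1.555000, 1.812500]

After 2 iteration(s), the approximation is c_2 = 1.812500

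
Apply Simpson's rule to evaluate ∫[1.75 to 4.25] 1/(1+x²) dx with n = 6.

f(x) = 1/(1+x²)
a = 1.75, b = 4.25, n = 6
h = (b - a)/n = 0.416667

Simpson's rule: (h/3)[f(x₀) + 4f(x₁) + 2f(x₂) + ... + f(xₙ)]

x_0 = 1.7500, f(x_0) = 0.246154, coefficient = 1
x_1 = 2.1667, f(x_1) = 0.175610, coefficient = 4
x_2 = 2.5833, f(x_2) = 0.130317, coefficient = 2
x_3 = 3.0000, f(x_3) = 0.100000, coefficient = 4
x_4 = 3.4167, f(x_4) = 0.078904, coefficient = 2
x_5 = 3.8333, f(x_5) = 0.063717, coefficient = 4
x_6 = 4.2500, f(x_6) = 0.052459, coefficient = 1

I ≈ (0.416667/3) × 2.074361 = 0.288106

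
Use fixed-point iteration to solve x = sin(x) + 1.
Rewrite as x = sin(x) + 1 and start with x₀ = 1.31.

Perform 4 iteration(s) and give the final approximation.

Equation: x = sin(x) + 1
Fixed-point form: x = sin(x) + 1
x₀ = 1.31

x_1 = g(1.310000) = 1.966185
x_2 = g(1.966185) = 1.922847
x_3 = g(1.922847) = 1.938668
x_4 = g(1.938668) = 1.933095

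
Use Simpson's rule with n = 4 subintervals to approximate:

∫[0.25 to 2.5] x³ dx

f(x) = x³
a = 0.25, b = 2.5, n = 4
h = (b - a)/n = 0.562500

Simpson's rule: (h/3)[f(x₀) + 4f(x₁) + 2f(x₂) + ... + f(xₙ)]

x_0 = 0.2500, f(x_0) = 0.015625, coefficient = 1
x_1 = 0.8125, f(x_1) = 0.536377, coefficient = 4
x_2 = 1.3750, f(x_2) = 2.599609, coefficient = 2
x_3 = 1.9375, f(x_3) = 7.273193, coefficient = 4
x_4 = 2.5000, f(x_4) = 15.625000, coefficient = 1

I ≈ (0.562500/3) × 52.078125 = 9.764648
Exact value: 9.764648
Error: 0.000000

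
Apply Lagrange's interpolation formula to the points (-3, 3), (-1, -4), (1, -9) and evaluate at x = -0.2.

Lagrange interpolation formula:
P(x) = Σ yᵢ × Lᵢ(x)
where Lᵢ(x) = Π_{j≠i} (x - xⱼ)/(xᵢ - xⱼ)

L_0(-0.2) = (-0.2 - (-1))/(-3 - (-1)) × (-0.2 - 1)/(-3 - 1) = -0.120000
L_1(-0.2) = (-0.2 - (-3))/(-1 - (-3)) × (-0.2 - 1)/(-1 - 1) = 0.840000
L_2(-0.2) = (-0.2 - (-3))/(1 - (-3)) × (-0.2 - (-1))/(1 - (-1)) = 0.280000

P(-0.2) = 3×L_0(-0.2) + (-4)×L_1(-0.2) + (-9)×L_2(-0.2)
P(-0.2) = -6.240000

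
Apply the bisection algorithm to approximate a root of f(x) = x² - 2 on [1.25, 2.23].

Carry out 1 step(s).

f(x) = x² - 2
Initial interval: [1.25, 2.23]

Iteration 1:
  c_1 = (1.250000 + 2.230000)/2 = 1.740000
  f(c_1) = f(1.740000) = 1.027600
  f(a) × f(c) < 0, new interval: [1.250000, 1.740000]

After 1 iteration(s), the approximation is c_1 = 1.740000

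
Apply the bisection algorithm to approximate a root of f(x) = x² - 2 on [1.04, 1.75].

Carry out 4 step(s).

f(x) = x² - 2
Initial interval: [1.04, 1.75]

Iteration 1:
  c_1 = (1.040000 + 1.750000)/2 = 1.395000
  f(c_1) = f(1.395000) = -0.053975
  f(a) × f(c) ≥ 0, new interval: [1.395000, 1.750000]
Iteration 2:
  c_2 = (1.395000 + 1.750000)/2 = 1.572500
  f(c_2) = f(1.572500) = 0.472756
  f(a) × f(c) < 0, new interval: [1.395000, 1.572500]
Iteration 3:
  c_3 = (1.395000 + 1.572500)/2 = 1.483750
  f(c_3) = f(1.483750) = 0.201514
  f(a) × f(c) < 0, new interval: [1.395000, 1.483750]
Iteration 4:
  c_4 = (1.395000 + 1.483750)/2 = 1.439375
  f(c_4) = f(1.439375) = 0.071800
  f(a) × f(c) < 0, new interval: [1.395000, 1.439375]

After 4 iteration(s), the approximation is c_4 = 1.439375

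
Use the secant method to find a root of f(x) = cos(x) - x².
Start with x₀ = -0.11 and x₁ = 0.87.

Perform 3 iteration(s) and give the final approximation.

f(x) = cos(x) - x²
x₀ = -0.11, x₁ = 0.87

Secant formula: x_{n+1} = x_n - f(x_n)(x_n - x_{n-1})/(f(x_n) - f(x_{n-1}))

Iteration 1:
  f(-0.110000) = 0.981856
  f(0.870000) = -0.112073
  x_2 = 0.870000 - (-0.112073)×(0.870000 - (-0.110000))/(-0.112073 - 0.981856)
       = 0.769599
Iteration 2:
  f(0.870000) = -0.112073
  f(0.769599) = 0.125908
  x_3 = 0.769599 - 0.125908×(0.769599 - 0.870000)/(0.125908 - (-0.112073))
       = 0.822718
Iteration 3:
  f(0.769599) = 0.125908
  f(0.822718) = 0.003367
  x_4 = 0.822718 - 0.003367×(0.822718 - 0.769599)/(0.003367 - 0.125908)
       = 0.824177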